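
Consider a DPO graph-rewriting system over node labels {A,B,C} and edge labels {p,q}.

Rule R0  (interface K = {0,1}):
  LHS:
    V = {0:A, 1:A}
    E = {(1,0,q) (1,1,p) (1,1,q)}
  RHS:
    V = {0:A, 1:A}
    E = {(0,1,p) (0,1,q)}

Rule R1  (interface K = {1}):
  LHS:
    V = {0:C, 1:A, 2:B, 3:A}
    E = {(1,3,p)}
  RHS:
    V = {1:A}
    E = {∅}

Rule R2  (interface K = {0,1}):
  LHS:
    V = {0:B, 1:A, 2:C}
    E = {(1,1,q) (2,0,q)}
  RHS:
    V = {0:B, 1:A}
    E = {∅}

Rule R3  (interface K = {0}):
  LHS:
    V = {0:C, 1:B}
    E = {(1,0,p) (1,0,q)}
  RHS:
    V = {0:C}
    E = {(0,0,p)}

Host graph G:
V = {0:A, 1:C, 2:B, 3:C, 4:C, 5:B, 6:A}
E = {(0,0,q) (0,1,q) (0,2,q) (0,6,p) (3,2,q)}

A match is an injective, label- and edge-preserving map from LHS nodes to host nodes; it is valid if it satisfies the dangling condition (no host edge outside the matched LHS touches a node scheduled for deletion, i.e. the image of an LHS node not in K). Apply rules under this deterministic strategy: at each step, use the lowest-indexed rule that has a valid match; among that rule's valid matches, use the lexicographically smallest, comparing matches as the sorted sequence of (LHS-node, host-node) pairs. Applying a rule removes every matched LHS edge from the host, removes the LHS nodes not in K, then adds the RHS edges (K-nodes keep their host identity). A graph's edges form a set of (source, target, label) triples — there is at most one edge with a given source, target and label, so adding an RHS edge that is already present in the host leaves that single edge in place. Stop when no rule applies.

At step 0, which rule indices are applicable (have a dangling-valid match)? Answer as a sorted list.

R0: no valid match — LHS pattern not found
R1: 1 valid match — {0↦4, 1↦0, 2↦5, 3↦6}
R2: 1 valid match — {0↦2, 1↦0, 2↦3}
R3: no valid match — LHS pattern not found

Answer: [R1,R2]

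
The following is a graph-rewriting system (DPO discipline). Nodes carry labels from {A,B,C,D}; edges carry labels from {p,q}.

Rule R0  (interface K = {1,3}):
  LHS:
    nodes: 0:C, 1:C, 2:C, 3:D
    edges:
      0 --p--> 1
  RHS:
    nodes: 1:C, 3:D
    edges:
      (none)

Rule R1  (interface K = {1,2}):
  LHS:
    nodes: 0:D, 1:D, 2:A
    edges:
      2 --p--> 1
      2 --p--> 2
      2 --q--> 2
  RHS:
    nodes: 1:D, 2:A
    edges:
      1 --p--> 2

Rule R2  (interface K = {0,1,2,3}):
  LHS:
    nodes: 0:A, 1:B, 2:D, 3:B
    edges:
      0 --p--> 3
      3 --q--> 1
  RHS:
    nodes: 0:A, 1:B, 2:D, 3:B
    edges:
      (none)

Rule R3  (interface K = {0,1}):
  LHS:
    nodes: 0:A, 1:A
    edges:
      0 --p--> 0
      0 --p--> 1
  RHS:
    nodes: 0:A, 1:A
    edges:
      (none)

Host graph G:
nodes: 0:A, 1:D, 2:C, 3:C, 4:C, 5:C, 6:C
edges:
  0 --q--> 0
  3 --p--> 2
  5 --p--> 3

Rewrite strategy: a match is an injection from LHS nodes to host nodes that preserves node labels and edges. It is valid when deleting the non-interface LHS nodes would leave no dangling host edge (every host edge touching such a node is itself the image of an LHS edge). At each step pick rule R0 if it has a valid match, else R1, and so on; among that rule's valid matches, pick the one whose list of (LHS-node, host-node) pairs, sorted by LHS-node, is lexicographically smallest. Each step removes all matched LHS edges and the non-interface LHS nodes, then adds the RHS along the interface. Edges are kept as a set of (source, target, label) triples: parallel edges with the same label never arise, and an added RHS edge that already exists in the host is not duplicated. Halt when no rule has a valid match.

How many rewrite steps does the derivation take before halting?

Answer: 2

Rewrite trace:
[0] host  ⇒  7 nodes, 3 edges  {0-q->0 3-p->2 5-p->3}
[1] R0 @ {0↦5, 1↦3, 2↦4, 3↦1}  ⇒  5 nodes, 2 edges  {0-q->0 3-p->2}
[2] R0 @ {0↦3, 1↦2, 2↦6, 3↦1}  ⇒  3 nodes, 1 edges  {0-q->0}
final graph: no rule applies after step 2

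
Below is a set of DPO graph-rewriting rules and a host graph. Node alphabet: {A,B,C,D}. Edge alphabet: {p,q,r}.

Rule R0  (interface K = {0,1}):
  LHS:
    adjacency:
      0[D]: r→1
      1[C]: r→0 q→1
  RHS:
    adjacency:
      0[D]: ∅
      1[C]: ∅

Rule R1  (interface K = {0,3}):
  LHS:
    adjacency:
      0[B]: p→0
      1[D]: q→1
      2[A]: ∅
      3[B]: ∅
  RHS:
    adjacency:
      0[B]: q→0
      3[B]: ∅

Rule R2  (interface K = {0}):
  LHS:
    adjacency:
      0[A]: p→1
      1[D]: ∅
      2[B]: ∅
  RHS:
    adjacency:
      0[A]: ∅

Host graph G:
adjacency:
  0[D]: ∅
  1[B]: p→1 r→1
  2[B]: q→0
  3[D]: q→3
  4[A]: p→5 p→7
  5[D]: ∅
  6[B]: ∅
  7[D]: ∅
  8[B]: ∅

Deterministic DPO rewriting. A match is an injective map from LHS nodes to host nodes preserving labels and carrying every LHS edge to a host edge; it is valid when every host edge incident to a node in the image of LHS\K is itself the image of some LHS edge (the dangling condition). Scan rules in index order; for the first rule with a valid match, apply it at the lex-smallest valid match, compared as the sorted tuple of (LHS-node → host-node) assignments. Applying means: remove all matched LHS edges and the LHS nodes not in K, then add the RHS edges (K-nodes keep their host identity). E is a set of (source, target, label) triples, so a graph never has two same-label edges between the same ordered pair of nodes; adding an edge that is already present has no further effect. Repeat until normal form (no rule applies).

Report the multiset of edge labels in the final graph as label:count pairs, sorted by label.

[0] host  ⇒  9 nodes, 6 edges  {1-p->1 1-r->1 2-q->0 3-q->3 4-p->5 4-p->7}
[1] R2 @ {0↦4, 1↦5, 2↦6}  ⇒  7 nodes, 5 edges  {1-p->1 1-r->1 2-q->0 3-q->3 4-p->7}
[2] R2 @ {0↦4, 1↦7, 2↦8}  ⇒  5 nodes, 4 edges  {1-p->1 1-r->1 2-q->0 3-q->3}
[3] R1 @ {0↦1, 1↦3, 2↦4, 3↦2}  ⇒  3 nodes, 3 edges  {1-q->1 1-r->1 2-q->0}
halt: no rule applies after step 3
NF edges: [(1, 1, 'q'), (1, 1, 'r'), (2, 0, 'q')]

Answer: q:2 r:1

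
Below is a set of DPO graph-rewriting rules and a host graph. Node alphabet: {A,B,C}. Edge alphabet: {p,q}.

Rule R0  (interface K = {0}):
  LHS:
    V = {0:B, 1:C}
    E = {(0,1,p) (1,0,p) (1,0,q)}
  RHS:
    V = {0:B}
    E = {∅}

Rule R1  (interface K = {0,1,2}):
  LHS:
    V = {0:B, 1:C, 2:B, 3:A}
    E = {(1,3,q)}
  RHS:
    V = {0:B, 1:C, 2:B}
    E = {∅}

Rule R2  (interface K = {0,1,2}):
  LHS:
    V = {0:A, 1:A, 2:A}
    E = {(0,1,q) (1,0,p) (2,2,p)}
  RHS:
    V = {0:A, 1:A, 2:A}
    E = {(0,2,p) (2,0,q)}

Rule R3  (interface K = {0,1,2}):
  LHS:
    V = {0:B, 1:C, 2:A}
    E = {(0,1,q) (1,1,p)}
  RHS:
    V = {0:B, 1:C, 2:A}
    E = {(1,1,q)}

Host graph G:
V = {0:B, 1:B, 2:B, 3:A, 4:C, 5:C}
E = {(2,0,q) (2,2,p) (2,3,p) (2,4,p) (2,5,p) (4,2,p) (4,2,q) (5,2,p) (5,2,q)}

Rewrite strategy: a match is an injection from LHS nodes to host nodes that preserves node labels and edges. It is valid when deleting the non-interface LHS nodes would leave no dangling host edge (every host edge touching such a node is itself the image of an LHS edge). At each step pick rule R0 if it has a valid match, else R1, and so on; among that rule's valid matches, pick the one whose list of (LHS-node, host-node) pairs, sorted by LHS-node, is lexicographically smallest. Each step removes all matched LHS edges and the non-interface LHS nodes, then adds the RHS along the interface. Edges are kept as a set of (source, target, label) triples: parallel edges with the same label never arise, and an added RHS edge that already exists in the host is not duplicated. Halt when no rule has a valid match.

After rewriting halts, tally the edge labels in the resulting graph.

start.  V:6 E:9  edges: 2-q->0 2-p->2 2-p->3 2-p->4 2-p->5 4-p->2 4-q->2 5-p->2 5-q->2
1. fire R0 via {0↦2, 1↦4}  →  V:5 E:6  edges: 2-q->0 2-p->2 2-p->3 2-p->5 5-p->2 5-q->2
2. fire R0 via {0↦2, 1↦5}  →  V:4 E:3  edges: 2-q->0 2-p->2 2-p->3
halt: no rule applies after step 2
NF edges: [(2, 0, 'q'), (2, 2, 'p'), (2, 3, 'p')]

Answer: p:2 q:1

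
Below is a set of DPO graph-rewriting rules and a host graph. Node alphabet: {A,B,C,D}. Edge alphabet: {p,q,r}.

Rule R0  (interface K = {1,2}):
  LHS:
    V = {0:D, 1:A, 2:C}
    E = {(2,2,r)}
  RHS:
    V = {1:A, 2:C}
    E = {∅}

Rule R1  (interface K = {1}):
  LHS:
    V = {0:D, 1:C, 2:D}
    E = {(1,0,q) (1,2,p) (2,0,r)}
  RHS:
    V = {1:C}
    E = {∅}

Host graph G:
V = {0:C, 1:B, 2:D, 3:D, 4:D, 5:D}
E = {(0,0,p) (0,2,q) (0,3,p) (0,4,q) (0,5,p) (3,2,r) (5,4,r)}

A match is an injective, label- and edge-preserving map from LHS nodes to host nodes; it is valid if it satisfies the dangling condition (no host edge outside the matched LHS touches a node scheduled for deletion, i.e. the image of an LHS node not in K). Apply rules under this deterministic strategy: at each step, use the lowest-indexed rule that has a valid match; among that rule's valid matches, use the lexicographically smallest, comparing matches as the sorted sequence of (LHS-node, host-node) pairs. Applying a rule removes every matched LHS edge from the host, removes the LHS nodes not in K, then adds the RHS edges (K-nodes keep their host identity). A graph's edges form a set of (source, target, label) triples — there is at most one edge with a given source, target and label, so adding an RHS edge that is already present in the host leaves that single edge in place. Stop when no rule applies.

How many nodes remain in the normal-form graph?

Answer: 2

Derivation:
initial: |V|=6 |E|=7  E = 0-p->0 0-q->2 0-p->3 0-q->4 0-p->5 3-r->2 5-r->4
step 1: apply R1 at {0↦2, 1↦0, 2↦3}  → |V|=4 |E|=4  E = 0-p->0 0-q->4 0-p->5 5-r->4
step 2: apply R1 at {0↦4, 1↦0, 2↦5}  → |V|=2 |E|=1  E = 0-p->0
halt: no rule applies after step 2
NF nodes: {0:C, 1:B}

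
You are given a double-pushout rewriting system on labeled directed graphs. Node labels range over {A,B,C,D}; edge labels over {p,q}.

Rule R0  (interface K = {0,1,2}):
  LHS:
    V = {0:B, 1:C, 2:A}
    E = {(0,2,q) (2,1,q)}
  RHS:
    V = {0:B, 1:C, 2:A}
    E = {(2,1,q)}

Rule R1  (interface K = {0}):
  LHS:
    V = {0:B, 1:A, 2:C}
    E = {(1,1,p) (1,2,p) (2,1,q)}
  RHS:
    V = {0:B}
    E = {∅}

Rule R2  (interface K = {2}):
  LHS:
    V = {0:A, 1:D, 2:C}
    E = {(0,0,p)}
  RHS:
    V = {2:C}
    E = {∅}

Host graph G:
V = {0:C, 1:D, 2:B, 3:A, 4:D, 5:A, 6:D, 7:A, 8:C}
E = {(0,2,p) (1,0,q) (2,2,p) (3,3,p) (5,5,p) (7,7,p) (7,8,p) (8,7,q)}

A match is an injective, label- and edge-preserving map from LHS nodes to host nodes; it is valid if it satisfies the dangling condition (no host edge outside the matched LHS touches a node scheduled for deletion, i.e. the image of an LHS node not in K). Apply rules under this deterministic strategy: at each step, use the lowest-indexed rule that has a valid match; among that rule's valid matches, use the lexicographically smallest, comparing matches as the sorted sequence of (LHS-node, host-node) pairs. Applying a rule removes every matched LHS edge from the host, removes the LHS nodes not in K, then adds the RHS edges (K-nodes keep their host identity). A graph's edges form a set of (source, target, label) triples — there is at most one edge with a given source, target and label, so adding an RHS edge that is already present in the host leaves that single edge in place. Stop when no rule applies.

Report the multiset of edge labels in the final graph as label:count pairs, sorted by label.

start.  V:9 E:8  edges: 0-p->2 1-q->0 2-p->2 3-p->3 5-p->5 7-p->7 7-p->8 8-q->7
1. fire R1 via {0↦2, 1↦7, 2↦8}  →  V:7 E:5  edges: 0-p->2 1-q->0 2-p->2 3-p->3 5-p->5
2. fire R2 via {0↦3, 1↦4, 2↦0}  →  V:5 E:4  edges: 0-p->2 1-q->0 2-p->2 5-p->5
3. fire R2 via {0↦5, 1↦6, 2↦0}  →  V:3 E:3  edges: 0-p->2 1-q->0 2-p->2
halt: no rule applies after step 3
NF edges: [(0, 2, 'p'), (1, 0, 'q'), (2, 2, 'p')]

Answer: p:2 q:1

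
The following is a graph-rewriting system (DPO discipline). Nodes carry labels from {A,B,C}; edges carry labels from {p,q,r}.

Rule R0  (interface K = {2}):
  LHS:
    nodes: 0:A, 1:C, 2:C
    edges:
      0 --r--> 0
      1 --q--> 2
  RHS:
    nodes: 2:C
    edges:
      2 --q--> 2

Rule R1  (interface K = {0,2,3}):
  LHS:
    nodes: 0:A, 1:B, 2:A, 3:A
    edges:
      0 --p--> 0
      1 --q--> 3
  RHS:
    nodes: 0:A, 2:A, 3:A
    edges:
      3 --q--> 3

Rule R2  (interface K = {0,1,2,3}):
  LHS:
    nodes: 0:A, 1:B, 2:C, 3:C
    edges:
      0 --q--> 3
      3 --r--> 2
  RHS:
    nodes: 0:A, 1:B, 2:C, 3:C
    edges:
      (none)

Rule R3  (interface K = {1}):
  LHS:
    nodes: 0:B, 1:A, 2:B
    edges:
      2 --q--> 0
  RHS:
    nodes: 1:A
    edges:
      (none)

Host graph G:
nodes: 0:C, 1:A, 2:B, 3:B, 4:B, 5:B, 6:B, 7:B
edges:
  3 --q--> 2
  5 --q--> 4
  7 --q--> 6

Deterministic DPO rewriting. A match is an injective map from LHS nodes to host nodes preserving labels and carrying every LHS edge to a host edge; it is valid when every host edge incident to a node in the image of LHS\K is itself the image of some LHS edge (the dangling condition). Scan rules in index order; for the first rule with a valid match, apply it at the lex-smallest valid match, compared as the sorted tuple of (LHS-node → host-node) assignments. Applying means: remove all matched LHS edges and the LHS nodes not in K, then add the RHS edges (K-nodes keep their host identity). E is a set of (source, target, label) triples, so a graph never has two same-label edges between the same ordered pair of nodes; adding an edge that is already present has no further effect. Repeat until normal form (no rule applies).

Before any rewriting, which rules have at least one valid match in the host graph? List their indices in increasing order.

Answer: [R3]

Rewrite trace:
R0: no valid match — LHS pattern not found
R1: no valid match — LHS pattern not found
R2: no valid match — LHS pattern not found
R3: 3 valid matches — {0↦2, 1↦1, 2↦3}, {0↦4, 1↦1, 2↦5}, {0↦6, 1↦1, 2↦7}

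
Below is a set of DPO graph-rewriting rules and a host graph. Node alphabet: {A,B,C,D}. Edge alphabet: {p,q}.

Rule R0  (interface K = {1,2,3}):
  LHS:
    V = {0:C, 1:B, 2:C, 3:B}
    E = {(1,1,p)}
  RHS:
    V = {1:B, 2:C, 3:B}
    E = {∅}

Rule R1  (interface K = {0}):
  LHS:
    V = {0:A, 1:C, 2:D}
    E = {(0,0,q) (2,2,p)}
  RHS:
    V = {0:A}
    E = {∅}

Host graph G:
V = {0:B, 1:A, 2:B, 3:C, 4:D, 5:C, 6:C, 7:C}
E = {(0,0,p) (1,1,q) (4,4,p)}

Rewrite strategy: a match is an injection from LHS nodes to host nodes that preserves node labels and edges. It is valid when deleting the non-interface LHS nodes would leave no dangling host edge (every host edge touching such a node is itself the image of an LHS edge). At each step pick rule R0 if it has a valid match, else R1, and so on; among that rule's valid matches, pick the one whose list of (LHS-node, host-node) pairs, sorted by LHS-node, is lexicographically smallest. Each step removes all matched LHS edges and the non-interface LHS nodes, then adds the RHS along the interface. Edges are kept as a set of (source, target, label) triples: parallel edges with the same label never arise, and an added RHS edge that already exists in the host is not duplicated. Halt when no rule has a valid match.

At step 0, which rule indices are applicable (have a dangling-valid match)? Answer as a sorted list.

R0: 12 valid matches — {0↦3, 1↦0, 2↦5, 3↦2}, {0↦3, 1↦0, 2↦6, 3↦2}, {0↦3, 1↦0, 2↦7, 3↦2} (+9 more)
R1: 4 valid matches — {0↦1, 1↦3, 2↦4}, {0↦1, 1↦5, 2↦4}, {0↦1, 1↦6, 2↦4} (+1 more)

Answer: [R0,R1]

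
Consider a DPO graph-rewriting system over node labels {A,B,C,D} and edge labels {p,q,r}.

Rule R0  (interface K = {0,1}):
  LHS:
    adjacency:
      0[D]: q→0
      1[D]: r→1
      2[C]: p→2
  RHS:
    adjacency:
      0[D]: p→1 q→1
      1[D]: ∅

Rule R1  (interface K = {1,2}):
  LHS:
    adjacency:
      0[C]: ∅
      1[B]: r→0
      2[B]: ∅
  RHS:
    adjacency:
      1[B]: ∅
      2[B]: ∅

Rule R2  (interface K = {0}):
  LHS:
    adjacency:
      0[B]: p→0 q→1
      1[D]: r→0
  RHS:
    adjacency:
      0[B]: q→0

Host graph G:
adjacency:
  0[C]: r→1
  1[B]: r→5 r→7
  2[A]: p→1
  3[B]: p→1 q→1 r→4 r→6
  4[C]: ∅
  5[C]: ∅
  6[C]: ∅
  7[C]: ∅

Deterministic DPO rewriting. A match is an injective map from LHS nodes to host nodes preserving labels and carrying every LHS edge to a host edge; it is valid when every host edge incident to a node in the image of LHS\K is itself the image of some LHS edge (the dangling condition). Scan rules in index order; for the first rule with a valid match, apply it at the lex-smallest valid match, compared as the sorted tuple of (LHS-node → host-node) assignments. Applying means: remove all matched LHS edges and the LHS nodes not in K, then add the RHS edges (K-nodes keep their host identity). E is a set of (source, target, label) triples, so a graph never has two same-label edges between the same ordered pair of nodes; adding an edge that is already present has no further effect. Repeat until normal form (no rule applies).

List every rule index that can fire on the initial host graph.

R0: no valid match — LHS pattern not found
R1: 4 valid matches — {0↦4, 1↦3, 2↦1}, {0↦5, 1↦1, 2↦3}, {0↦6, 1↦3, 2↦1} (+1 more)
R2: no valid match — LHS pattern not found

Answer: [R1]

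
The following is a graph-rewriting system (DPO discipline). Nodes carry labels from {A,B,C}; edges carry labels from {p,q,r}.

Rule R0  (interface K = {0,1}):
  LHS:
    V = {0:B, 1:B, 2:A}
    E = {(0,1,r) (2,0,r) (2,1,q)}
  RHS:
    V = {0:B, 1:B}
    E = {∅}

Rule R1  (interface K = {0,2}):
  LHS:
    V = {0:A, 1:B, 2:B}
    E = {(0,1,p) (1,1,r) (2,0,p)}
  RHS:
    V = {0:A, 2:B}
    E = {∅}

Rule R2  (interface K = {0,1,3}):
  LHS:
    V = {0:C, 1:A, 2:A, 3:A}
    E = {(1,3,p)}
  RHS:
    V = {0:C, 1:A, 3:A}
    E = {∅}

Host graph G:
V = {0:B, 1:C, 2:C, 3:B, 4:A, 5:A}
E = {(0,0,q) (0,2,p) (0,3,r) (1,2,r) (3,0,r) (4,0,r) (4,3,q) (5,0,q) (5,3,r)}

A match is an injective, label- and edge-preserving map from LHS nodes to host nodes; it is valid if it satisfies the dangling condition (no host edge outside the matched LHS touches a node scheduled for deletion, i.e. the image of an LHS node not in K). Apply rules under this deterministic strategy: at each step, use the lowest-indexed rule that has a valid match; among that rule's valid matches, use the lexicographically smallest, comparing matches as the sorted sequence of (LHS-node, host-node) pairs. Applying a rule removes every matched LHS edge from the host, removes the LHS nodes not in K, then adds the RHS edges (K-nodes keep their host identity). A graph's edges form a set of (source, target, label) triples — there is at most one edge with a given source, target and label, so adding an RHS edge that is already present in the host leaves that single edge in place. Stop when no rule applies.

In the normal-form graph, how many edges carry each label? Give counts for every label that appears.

Answer: p:1 q:1 r:1

Derivation:
initial: |V|=6 |E|=9  E = 0-q->0 0-p->2 0-r->3 1-r->2 3-r->0 4-r->0 4-q->3 5-q->0 5-r->3
step 1: apply R0 at {0↦0, 1↦3, 2↦4}  → |V|=5 |E|=6  E = 0-q->0 0-p->2 1-r->2 3-r->0 5-q->0 5-r->3
step 2: apply R0 at {0↦3, 1↦0, 2↦5}  → |V|=4 |E|=3  E = 0-q->0 0-p->2 1-r->2
final graph: no rule applies after step 2
NF edges: [(0, 0, 'q'), (0, 2, 'p'), (1, 2, 'r')]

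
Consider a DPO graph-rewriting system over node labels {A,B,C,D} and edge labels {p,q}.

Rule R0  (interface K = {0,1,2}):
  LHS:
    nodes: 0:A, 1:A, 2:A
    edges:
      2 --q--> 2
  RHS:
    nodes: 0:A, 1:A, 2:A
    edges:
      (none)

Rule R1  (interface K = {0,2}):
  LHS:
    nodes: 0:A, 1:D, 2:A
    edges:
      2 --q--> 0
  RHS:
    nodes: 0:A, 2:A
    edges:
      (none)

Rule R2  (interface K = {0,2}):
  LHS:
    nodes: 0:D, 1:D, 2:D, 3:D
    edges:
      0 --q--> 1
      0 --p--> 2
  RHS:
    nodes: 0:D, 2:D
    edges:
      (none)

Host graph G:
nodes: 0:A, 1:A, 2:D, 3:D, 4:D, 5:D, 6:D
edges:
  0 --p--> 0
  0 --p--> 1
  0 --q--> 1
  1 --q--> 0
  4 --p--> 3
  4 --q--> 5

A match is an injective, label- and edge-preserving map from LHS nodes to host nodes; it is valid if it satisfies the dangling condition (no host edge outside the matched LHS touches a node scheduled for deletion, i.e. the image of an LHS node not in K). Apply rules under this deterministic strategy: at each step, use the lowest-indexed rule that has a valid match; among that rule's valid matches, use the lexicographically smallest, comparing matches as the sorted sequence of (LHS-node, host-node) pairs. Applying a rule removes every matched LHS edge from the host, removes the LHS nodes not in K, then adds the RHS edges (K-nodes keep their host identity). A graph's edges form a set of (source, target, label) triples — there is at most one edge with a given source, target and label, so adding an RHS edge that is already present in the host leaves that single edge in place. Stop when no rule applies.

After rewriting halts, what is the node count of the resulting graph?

Answer: 5

Rewrite trace:
[0] host  ⇒  7 nodes, 6 edges  {0-p->0 0-p->1 0-q->1 1-q->0 4-p->3 4-q->5}
[1] R1 @ {0↦0, 1↦2, 2↦1}  ⇒  6 nodes, 5 edges  {0-p->0 0-p->1 0-q->1 4-p->3 4-q->5}
[2] R1 @ {0↦1, 1↦6, 2↦0}  ⇒  5 nodes, 4 edges  {0-p->0 0-p->1 4-p->3 4-q->5}
normal form: no rule applies after step 2
NF nodes: {0:A, 1:A, 3:D, 4:D, 5:D}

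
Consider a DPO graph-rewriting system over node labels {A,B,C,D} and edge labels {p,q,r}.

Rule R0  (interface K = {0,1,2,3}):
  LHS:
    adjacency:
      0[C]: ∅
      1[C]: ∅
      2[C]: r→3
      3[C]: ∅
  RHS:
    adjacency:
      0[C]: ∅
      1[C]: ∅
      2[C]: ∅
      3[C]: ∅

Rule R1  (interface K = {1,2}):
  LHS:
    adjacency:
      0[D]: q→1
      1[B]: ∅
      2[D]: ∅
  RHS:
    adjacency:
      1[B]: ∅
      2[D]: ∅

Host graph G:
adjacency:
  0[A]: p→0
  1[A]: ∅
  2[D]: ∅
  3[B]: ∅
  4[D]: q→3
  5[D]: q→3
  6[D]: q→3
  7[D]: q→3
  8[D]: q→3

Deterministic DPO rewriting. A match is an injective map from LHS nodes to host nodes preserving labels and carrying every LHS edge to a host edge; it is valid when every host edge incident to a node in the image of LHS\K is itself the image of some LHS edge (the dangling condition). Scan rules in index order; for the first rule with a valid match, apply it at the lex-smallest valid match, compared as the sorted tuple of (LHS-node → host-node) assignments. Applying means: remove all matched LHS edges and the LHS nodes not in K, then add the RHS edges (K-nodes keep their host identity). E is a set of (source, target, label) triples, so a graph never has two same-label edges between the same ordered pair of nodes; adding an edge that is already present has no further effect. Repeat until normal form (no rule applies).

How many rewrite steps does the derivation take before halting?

Answer: 5

Steps:
start.  V:9 E:6  edges: 0-p->0 4-q->3 5-q->3 6-q->3 7-q->3 8-q->3
1. fire R1 via {0↦4, 1↦3, 2↦2}  →  V:8 E:5  edges: 0-p->0 5-q->3 6-q->3 7-q->3 8-q->3
2. fire R1 via {0↦5, 1↦3, 2↦2}  →  V:7 E:4  edges: 0-p->0 6-q->3 7-q->3 8-q->3
3. fire R1 via {0↦6, 1↦3, 2↦2}  →  V:6 E:3  edges: 0-p->0 7-q->3 8-q->3
4. fire R1 via {0↦7, 1↦3, 2↦2}  →  V:5 E:2  edges: 0-p->0 8-q->3
5. fire R1 via {0↦8, 1↦3, 2↦2}  →  V:4 E:1  edges: 0-p->0
normal form: no rule applies after step 5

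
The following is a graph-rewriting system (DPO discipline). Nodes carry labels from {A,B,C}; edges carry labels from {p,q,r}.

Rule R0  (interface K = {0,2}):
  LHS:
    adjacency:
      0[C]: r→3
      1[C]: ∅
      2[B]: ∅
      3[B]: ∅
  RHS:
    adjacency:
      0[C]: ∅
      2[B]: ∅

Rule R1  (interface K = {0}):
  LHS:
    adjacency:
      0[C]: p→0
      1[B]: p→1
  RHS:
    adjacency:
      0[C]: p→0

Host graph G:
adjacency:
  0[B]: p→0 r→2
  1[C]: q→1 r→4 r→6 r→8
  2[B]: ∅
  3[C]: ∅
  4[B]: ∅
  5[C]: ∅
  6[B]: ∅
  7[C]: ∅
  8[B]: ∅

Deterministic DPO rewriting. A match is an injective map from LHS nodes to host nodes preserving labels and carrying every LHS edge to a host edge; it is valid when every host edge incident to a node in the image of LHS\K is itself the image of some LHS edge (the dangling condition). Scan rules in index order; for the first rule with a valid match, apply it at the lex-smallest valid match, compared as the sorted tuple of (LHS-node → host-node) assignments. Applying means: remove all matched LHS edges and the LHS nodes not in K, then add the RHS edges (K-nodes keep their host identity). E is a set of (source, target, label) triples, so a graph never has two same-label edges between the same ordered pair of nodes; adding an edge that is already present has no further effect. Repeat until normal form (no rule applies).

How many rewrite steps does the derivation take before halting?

[0] host  ⇒  9 nodes, 6 edges  {0-p->0 0-r->2 1-q->1 1-r->4 1-r->6 1-r->8}
[1] R0 @ {0↦1, 1↦3, 2↦0, 3↦4}  ⇒  7 nodes, 5 edges  {0-p->0 0-r->2 1-q->1 1-r->6 1-r->8}
[2] R0 @ {0↦1, 1↦5, 2↦0, 3↦6}  ⇒  5 nodes, 4 edges  {0-p->0 0-r->2 1-q->1 1-r->8}
[3] R0 @ {0↦1, 1↦7, 2↦0, 3↦8}  ⇒  3 nodes, 3 edges  {0-p->0 0-r->2 1-q->1}
final graph: no rule applies after step 3

Answer: 3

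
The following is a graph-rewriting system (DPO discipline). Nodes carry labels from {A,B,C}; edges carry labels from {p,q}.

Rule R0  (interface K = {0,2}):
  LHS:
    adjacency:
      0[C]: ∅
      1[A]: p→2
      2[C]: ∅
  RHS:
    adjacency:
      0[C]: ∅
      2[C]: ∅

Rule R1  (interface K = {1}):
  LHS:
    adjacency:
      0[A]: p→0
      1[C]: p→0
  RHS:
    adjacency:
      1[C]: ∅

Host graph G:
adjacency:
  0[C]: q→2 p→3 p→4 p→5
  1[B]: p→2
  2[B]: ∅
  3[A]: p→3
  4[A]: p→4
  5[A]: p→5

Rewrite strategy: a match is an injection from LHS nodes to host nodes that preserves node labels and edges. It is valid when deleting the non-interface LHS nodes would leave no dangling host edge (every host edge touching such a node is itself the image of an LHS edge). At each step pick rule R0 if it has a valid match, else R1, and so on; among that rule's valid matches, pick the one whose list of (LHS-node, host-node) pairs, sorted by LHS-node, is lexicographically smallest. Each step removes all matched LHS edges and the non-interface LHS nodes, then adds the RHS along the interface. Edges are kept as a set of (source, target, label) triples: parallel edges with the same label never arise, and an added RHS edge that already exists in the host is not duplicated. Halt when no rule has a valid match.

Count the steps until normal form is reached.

initial: |V|=6 |E|=8  E = 0-q->2 0-p->3 0-p->4 0-p->5 1-p->2 3-p->3 4-p->4 5-p->5
step 1: apply R1 at {0↦3, 1↦0}  → |V|=5 |E|=6  E = 0-q->2 0-p->4 0-p->5 1-p->2 4-p->4 5-p->5
step 2: apply R1 at {0↦4, 1↦0}  → |V|=4 |E|=4  E = 0-q->2 0-p->5 1-p->2 5-p->5
step 3: apply R1 at {0↦5, 1↦0}  → |V|=3 |E|=2  E = 0-q->2 1-p->2
final graph: no rule applies after step 3

Answer: 3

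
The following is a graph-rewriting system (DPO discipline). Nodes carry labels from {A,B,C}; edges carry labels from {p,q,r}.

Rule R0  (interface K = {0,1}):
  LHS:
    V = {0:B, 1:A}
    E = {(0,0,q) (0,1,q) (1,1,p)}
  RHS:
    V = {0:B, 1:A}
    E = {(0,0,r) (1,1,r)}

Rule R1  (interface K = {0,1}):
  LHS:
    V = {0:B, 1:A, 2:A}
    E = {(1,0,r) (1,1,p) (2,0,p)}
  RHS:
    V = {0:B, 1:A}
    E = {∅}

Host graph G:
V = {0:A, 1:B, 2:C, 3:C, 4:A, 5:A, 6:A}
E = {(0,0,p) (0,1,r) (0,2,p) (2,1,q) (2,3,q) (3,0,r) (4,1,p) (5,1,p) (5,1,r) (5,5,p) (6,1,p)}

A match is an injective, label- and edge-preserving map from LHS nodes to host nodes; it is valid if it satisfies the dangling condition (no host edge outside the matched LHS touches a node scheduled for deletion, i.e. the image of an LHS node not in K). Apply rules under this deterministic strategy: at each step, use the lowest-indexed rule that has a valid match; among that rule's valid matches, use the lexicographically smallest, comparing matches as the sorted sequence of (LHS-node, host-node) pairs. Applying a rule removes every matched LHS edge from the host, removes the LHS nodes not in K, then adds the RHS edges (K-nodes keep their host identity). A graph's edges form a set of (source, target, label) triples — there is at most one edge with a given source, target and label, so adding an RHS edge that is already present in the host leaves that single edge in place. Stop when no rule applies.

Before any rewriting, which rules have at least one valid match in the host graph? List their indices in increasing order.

Answer: [R1]

Rewrite trace:
R0: no valid match — LHS pattern not found
R1: 4 valid matches — {0↦1, 1↦0, 2↦4}, {0↦1, 1↦0, 2↦6}, {0↦1, 1↦5, 2↦4} (+1 more)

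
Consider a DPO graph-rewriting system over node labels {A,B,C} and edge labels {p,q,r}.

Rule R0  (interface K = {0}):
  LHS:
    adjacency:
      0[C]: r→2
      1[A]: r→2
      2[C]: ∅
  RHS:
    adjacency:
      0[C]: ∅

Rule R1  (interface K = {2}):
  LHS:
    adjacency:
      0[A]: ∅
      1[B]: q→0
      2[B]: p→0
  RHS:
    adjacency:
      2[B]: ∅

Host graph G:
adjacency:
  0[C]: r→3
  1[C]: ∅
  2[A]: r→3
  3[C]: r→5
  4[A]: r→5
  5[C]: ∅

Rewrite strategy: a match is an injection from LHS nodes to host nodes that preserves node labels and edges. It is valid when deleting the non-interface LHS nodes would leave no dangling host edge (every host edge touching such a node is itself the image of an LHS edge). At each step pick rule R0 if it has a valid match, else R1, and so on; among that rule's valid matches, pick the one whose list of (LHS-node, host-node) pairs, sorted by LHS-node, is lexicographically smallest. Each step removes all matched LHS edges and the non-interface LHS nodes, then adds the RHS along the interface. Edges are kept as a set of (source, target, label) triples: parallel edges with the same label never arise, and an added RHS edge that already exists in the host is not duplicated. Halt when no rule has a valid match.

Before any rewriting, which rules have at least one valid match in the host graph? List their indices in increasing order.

Answer: [R0]

Steps:
R0: 1 valid match — {0↦3, 1↦4, 2↦5}
R1: no valid match — LHS pattern not found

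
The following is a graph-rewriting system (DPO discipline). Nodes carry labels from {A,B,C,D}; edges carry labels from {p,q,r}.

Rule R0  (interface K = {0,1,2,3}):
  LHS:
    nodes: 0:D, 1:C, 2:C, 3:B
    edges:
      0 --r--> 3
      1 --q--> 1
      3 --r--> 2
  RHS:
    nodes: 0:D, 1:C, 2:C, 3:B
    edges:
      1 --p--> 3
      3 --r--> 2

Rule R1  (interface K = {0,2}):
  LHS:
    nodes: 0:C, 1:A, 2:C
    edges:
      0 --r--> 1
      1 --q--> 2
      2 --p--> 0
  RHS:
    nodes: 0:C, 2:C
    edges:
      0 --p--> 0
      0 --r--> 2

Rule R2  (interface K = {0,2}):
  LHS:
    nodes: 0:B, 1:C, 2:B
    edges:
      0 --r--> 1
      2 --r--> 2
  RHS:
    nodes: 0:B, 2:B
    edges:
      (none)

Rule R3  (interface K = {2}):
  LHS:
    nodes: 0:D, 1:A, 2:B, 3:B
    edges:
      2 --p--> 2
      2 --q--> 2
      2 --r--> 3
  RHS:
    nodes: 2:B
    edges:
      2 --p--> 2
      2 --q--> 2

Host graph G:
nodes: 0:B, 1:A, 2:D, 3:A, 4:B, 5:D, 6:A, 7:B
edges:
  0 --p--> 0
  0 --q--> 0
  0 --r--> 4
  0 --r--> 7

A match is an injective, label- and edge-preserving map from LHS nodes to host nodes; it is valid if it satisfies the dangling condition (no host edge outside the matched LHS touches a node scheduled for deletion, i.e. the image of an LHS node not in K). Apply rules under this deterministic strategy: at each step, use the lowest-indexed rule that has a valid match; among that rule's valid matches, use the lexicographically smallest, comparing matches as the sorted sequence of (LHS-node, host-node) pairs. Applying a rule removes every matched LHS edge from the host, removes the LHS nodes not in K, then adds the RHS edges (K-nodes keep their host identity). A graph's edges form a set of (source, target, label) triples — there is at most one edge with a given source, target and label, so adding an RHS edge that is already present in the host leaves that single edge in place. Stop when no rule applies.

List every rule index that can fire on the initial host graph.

R0: no valid match — LHS pattern not found
R1: no valid match — LHS pattern not found
R2: no valid match — LHS pattern not found
R3: 12 valid matches — {0↦2, 1↦1, 2↦0, 3↦4}, {0↦2, 1↦1, 2↦0, 3↦7}, {0↦2, 1↦3, 2↦0, 3↦4} (+9 more)

Answer: [R3]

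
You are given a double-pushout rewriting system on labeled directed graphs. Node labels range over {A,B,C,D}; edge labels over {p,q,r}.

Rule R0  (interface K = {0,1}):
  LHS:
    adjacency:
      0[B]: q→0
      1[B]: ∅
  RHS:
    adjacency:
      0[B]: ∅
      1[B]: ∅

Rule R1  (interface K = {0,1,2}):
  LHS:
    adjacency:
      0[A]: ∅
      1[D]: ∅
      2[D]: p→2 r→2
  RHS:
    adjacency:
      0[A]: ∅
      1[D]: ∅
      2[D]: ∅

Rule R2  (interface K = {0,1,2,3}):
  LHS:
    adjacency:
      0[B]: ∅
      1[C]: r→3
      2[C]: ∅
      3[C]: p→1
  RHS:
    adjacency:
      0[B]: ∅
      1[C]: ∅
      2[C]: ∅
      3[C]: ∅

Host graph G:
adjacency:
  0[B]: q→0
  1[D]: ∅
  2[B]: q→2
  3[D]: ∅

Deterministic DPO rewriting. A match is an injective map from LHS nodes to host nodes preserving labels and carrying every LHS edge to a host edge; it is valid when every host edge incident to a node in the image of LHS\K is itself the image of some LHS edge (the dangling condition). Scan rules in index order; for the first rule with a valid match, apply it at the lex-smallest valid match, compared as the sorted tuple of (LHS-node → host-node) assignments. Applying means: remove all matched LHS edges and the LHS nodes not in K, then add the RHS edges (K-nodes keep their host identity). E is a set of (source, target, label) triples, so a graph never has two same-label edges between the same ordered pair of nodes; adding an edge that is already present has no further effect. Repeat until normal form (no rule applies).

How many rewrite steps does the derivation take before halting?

start.  V:4 E:2  edges: 0-q->0 2-q->2
1. fire R0 via {0↦0, 1↦2}  →  V:4 E:1  edges: 2-q->2
2. fire R0 via {0↦2, 1↦0}  →  V:4 E:0  edges: ∅
normal form: no rule applies after step 2

Answer: 2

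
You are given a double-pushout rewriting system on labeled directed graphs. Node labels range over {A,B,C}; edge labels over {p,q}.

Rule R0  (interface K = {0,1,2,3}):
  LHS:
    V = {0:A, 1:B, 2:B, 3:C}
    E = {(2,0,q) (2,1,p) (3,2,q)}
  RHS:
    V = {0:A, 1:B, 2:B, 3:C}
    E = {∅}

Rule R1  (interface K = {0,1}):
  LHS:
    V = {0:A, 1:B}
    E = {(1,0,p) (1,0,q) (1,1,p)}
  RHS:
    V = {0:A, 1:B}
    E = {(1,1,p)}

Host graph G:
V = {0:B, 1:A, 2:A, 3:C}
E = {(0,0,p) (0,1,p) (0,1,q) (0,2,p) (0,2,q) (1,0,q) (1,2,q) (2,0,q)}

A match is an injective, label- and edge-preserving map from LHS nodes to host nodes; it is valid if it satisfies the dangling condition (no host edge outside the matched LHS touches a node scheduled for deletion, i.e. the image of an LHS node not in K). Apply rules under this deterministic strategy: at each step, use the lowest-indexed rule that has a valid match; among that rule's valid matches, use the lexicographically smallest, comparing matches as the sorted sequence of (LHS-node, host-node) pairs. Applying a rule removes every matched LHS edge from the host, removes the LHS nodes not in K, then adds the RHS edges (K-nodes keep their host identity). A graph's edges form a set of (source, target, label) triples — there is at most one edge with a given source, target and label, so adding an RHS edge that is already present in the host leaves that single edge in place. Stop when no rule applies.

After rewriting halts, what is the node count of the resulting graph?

Answer: 4

Derivation:
[0] host  ⇒  4 nodes, 8 edges  {0-p->0 0-p->1 0-q->1 0-p->2 0-q->2 1-q->0 1-q->2 2-q->0}
[1] R1 @ {0↦1, 1↦0}  ⇒  4 nodes, 6 edges  {0-p->0 0-p->2 0-q->2 1-q->0 1-q->2 2-q->0}
[2] R1 @ {0↦2, 1↦0}  ⇒  4 nodes, 4 edges  {0-p->0 1-q->0 1-q->2 2-q->0}
halt: no rule applies after step 2
NF nodes: {0:B, 1:A, 2:A, 3:C}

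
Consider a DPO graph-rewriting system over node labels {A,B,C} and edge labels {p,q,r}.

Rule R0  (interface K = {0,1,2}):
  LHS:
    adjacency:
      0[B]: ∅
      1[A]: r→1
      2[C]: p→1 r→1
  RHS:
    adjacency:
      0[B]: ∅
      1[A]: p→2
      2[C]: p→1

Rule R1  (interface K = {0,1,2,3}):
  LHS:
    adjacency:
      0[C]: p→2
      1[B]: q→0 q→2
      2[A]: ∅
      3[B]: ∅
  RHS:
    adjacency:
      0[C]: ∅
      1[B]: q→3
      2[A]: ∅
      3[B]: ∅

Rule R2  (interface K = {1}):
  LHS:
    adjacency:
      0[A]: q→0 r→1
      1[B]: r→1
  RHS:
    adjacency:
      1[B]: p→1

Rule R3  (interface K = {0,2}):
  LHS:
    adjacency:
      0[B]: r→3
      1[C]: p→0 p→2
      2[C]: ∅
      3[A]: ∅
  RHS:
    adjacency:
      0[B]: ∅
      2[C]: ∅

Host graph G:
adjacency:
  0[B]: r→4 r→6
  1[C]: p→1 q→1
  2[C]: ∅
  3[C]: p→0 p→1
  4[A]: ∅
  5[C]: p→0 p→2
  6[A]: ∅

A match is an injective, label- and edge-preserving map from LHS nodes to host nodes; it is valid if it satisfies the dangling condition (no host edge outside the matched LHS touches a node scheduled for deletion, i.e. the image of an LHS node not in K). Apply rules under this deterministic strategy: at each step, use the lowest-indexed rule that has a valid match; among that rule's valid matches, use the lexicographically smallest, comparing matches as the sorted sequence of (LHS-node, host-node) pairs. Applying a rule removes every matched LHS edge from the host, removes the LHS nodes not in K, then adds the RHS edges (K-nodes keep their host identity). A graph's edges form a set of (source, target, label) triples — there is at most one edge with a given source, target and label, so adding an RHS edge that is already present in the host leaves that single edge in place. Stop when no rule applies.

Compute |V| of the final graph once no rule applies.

Answer: 3

Rewrite trace:
start.  V:7 E:8  edges: 0-r->4 0-r->6 1-p->1 1-q->1 3-p->0 3-p->1 5-p->0 5-p->2
1. fire R3 via {0↦0, 1↦3, 2↦1, 3↦4}  →  V:5 E:5  edges: 0-r->6 1-p->1 1-q->1 5-p->0 5-p->2
2. fire R3 via {0↦0, 1↦5, 2↦2, 3↦6}  →  V:3 E:2  edges: 1-p->1 1-q->1
normal form: no rule applies after step 2
NF nodes: {0:B, 1:C, 2:C}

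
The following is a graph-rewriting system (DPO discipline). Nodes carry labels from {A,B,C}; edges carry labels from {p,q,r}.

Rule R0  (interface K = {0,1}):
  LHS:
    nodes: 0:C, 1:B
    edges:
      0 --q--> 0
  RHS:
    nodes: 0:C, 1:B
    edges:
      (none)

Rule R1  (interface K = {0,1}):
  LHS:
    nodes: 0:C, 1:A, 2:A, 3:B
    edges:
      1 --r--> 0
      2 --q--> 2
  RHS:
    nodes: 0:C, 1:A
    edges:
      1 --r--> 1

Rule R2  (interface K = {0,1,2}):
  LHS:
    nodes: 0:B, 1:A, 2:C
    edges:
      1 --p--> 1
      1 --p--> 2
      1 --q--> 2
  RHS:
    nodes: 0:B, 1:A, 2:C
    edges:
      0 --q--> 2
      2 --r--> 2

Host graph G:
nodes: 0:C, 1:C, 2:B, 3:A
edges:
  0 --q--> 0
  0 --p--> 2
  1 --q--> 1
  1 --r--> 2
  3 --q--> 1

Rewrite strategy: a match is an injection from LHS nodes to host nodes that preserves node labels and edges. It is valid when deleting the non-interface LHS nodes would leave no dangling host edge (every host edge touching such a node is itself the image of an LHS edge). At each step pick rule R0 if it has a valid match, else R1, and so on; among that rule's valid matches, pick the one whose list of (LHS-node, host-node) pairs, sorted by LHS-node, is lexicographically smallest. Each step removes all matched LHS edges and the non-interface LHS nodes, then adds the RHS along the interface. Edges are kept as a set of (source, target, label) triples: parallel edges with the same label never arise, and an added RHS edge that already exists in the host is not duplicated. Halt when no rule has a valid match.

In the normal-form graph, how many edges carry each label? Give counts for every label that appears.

initial: |V|=4 |E|=5  E = 0-q->0 0-p->2 1-q->1 1-r->2 3-q->1
step 1: apply R0 at {0↦0, 1↦2}  → |V|=4 |E|=4  E = 0-p->2 1-q->1 1-r->2 3-q->1
step 2: apply R0 at {0↦1, 1↦2}  → |V|=4 |E|=3  E = 0-p->2 1-r->2 3-q->1
halt: no rule applies after step 2
NF edges: [(0, 2, 'p'), (1, 2, 'r'), (3, 1, 'q')]

Answer: p:1 q:1 r:1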